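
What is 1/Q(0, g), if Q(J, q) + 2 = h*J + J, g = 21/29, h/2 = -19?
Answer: -1/2 ≈ -0.50000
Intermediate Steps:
h = -38 (h = 2*(-19) = -38)
g = 21/29 (g = 21*(1/29) = 21/29 ≈ 0.72414)
Q(J, q) = -2 - 37*J (Q(J, q) = -2 + (-38*J + J) = -2 - 37*J)
1/Q(0, g) = 1/(-2 - 37*0) = 1/(-2 + 0) = 1/(-2) = -1/2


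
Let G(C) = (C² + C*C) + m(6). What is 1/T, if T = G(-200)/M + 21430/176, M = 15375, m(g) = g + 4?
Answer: 90200/11452267 ≈ 0.0078762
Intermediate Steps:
m(g) = 4 + g
G(C) = 10 + 2*C² (G(C) = (C² + C*C) + (4 + 6) = (C² + C²) + 10 = 2*C² + 10 = 10 + 2*C²)
T = 11452267/90200 (T = (10 + 2*(-200)²)/15375 + 21430/176 = (10 + 2*40000)*(1/15375) + 21430*(1/176) = (10 + 80000)*(1/15375) + 10715/88 = 80010*(1/15375) + 10715/88 = 5334/1025 + 10715/88 = 11452267/90200 ≈ 126.97)
1/T = 1/(11452267/90200) = 90200/11452267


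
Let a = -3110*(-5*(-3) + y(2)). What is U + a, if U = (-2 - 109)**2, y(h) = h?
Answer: -40549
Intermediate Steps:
U = 12321 (U = (-111)**2 = 12321)
a = -52870 (a = -3110*(-5*(-3) + 2) = -3110*(15 + 2) = -3110*17 = -52870)
U + a = 12321 - 52870 = -40549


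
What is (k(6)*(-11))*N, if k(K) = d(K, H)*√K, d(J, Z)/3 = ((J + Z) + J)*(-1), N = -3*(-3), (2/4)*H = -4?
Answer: 1188*√6 ≈ 2910.0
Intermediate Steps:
H = -8 (H = 2*(-4) = -8)
N = 9
d(J, Z) = -6*J - 3*Z (d(J, Z) = 3*(((J + Z) + J)*(-1)) = 3*((Z + 2*J)*(-1)) = 3*(-Z - 2*J) = -6*J - 3*Z)
k(K) = √K*(24 - 6*K) (k(K) = (-6*K - 3*(-8))*√K = (-6*K + 24)*√K = (24 - 6*K)*√K = √K*(24 - 6*K))
(k(6)*(-11))*N = ((6*√6*(4 - 1*6))*(-11))*9 = ((6*√6*(4 - 6))*(-11))*9 = ((6*√6*(-2))*(-11))*9 = (-12*√6*(-11))*9 = (132*√6)*9 = 1188*√6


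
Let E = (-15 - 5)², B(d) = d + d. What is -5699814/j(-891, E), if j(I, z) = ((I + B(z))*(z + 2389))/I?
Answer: -5078534274/253799 ≈ -20010.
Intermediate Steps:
B(d) = 2*d
E = 400 (E = (-20)² = 400)
j(I, z) = (2389 + z)*(I + 2*z)/I (j(I, z) = ((I + 2*z)*(z + 2389))/I = ((I + 2*z)*(2389 + z))/I = ((2389 + z)*(I + 2*z))/I = (2389 + z)*(I + 2*z)/I)
-5699814/j(-891, E) = -5699814*(-891/(2*400² + 4778*400 - 891*(2389 + 400))) = -5699814*(-891/(2*160000 + 1911200 - 891*2789)) = -5699814*(-891/(320000 + 1911200 - 2484999)) = -5699814/((-1/891*(-253799))) = -5699814/253799/891 = -5699814*891/253799 = -5078534274/253799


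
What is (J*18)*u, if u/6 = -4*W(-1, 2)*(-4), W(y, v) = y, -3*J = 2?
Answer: 1152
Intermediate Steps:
J = -⅔ (J = -⅓*2 = -⅔ ≈ -0.66667)
u = -96 (u = 6*(-4*(-1)*(-4)) = 6*(4*(-4)) = 6*(-16) = -96)
(J*18)*u = -⅔*18*(-96) = -12*(-96) = 1152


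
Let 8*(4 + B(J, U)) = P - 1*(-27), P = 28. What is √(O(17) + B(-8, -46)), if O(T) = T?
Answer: √318/4 ≈ 4.4581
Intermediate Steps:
B(J, U) = 23/8 (B(J, U) = -4 + (28 - 1*(-27))/8 = -4 + (28 + 27)/8 = -4 + (⅛)*55 = -4 + 55/8 = 23/8)
√(O(17) + B(-8, -46)) = √(17 + 23/8) = √(159/8) = √318/4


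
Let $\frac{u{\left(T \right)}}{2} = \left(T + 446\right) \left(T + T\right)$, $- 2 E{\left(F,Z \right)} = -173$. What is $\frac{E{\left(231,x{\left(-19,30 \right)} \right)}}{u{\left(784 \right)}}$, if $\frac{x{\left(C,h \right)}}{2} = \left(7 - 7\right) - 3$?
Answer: $\frac{173}{7714560} \approx 2.2425 \cdot 10^{-5}$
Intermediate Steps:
$x{\left(C,h \right)} = -6$ ($x{\left(C,h \right)} = 2 \left(\left(7 - 7\right) - 3\right) = 2 \left(0 - 3\right) = 2 \left(-3\right) = -6$)
$E{\left(F,Z \right)} = \frac{173}{2}$ ($E{\left(F,Z \right)} = \left(- \frac{1}{2}\right) \left(-173\right) = \frac{173}{2}$)
$u{\left(T \right)} = 4 T \left(446 + T\right)$ ($u{\left(T \right)} = 2 \left(T + 446\right) \left(T + T\right) = 2 \left(446 + T\right) 2 T = 2 \cdot 2 T \left(446 + T\right) = 4 T \left(446 + T\right)$)
$\frac{E{\left(231,x{\left(-19,30 \right)} \right)}}{u{\left(784 \right)}} = \frac{173}{2 \cdot 4 \cdot 784 \left(446 + 784\right)} = \frac{173}{2 \cdot 4 \cdot 784 \cdot 1230} = \frac{173}{2 \cdot 3857280} = \frac{173}{2} \cdot \frac{1}{3857280} = \frac{173}{7714560}$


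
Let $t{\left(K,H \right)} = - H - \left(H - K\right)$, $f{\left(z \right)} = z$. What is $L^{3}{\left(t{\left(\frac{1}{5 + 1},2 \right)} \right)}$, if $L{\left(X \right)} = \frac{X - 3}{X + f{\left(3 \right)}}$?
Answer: $\frac{68921}{125} \approx 551.37$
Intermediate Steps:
$t{\left(K,H \right)} = K - 2 H$
$L{\left(X \right)} = \frac{-3 + X}{3 + X}$ ($L{\left(X \right)} = \frac{X - 3}{X + 3} = \frac{-3 + X}{3 + X}$)
$L^{3}{\left(t{\left(\frac{1}{5 + 1},2 \right)} \right)} = \left(\frac{-3 + \left(\frac{1}{5 + 1} - 4\right)}{3 + \left(\frac{1}{5 + 1} - 4\right)}\right)^{3} = \left(\frac{-3 - \left(4 - \frac{1}{6}\right)}{3 - \left(4 - \frac{1}{6}\right)}\right)^{3} = \left(\frac{-3 + \left(\frac{1}{6} - 4\right)}{3 + \left(\frac{1}{6} - 4\right)}\right)^{3} = \left(\frac{-3 - \frac{23}{6}}{3 - \frac{23}{6}}\right)^{3} = \left(\frac{1}{- \frac{5}{6}} \left(- \frac{41}{6}\right)\right)^{3} = \left(\left(- \frac{6}{5}\right) \left(- \frac{41}{6}\right)\right)^{3} = \left(\frac{41}{5}\right)^{3} = \frac{68921}{125}$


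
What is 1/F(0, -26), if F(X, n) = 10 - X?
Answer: ⅒ ≈ 0.10000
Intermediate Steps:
1/F(0, -26) = 1/(10 - 1*0) = 1/(10 + 0) = 1/10 = ⅒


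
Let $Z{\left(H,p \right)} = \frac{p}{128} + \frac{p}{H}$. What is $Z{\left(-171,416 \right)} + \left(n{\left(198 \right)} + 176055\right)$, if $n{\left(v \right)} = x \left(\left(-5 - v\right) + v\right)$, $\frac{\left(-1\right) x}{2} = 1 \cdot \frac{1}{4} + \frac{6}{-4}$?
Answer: $\frac{120413629}{684} \approx 1.7604 \cdot 10^{5}$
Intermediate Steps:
$x = \frac{5}{2}$ ($x = - 2 \left(1 \cdot \frac{1}{4} + \frac{6}{-4}\right) = - 2 \left(1 \cdot \frac{1}{4} + 6 \left(- \frac{1}{4}\right)\right) = - 2 \left(\frac{1}{4} - \frac{3}{2}\right) = \left(-2\right) \left(- \frac{5}{4}\right) = \frac{5}{2} \approx 2.5$)
$Z{\left(H,p \right)} = \frac{p}{128} + \frac{p}{H}$ ($Z{\left(H,p \right)} = p \frac{1}{128} + \frac{p}{H} = \frac{p}{128} + \frac{p}{H}$)
$n{\left(v \right)} = - \frac{25}{2}$ ($n{\left(v \right)} = \frac{5 \left(\left(-5 - v\right) + v\right)}{2} = \frac{5}{2} \left(-5\right) = - \frac{25}{2}$)
$Z{\left(-171,416 \right)} + \left(n{\left(198 \right)} + 176055\right) = \left(\frac{1}{128} \cdot 416 + \frac{416}{-171}\right) + \left(- \frac{25}{2} + 176055\right) = \left(\frac{13}{4} + 416 \left(- \frac{1}{171}\right)\right) + \frac{352085}{2} = \left(\frac{13}{4} - \frac{416}{171}\right) + \frac{352085}{2} = \frac{559}{684} + \frac{352085}{2} = \frac{120413629}{684}$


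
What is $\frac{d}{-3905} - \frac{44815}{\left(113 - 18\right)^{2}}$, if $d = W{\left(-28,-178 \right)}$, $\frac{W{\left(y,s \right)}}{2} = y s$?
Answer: $- \frac{10598551}{1409705} \approx -7.5183$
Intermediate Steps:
$W{\left(y,s \right)} = 2 s y$ ($W{\left(y,s \right)} = 2 y s = 2 s y$)
$d = 9968$ ($d = 2 \left(-178\right) \left(-28\right) = 9968$)
$\frac{d}{-3905} - \frac{44815}{\left(113 - 18\right)^{2}} = \frac{9968}{-3905} - \frac{44815}{\left(113 - 18\right)^{2}} = 9968 \left(- \frac{1}{3905}\right) - \frac{44815}{95^{2}} = - \frac{9968}{3905} - \frac{44815}{9025} = - \frac{9968}{3905} - \frac{8963}{1805} = - \frac{10598551}{1409705}$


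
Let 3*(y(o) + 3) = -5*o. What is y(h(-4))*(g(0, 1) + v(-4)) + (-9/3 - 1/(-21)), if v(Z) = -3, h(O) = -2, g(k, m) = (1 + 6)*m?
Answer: -34/21 ≈ -1.6190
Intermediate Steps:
g(k, m) = 7*m
y(o) = -3 - 5*o/3 (y(o) = -3 + (-5*o)/3 = -3 - 5*o/3)
y(h(-4))*(g(0, 1) + v(-4)) + (-9/3 - 1/(-21)) = (-3 - 5/3*(-2))*(7*1 - 3) + (-9/3 - 1/(-21)) = (-3 + 10/3)*(7 - 3) + (-9*1/3 - 1*(-1/21)) = (1/3)*4 + (-3 + 1/21) = 4/3 - 62/21 = -34/21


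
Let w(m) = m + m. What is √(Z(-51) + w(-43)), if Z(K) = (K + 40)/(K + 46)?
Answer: I*√2095/5 ≈ 9.1542*I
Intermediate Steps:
Z(K) = (40 + K)/(46 + K)
w(m) = 2*m
√(Z(-51) + w(-43)) = √((40 - 51)/(46 - 51) + 2*(-43)) = √(-11/(-5) - 86) = √(-⅕*(-11) - 86) = √(11/5 - 86) = √(-419/5) = I*√2095/5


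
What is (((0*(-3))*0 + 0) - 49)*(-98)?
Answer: 4802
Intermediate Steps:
(((0*(-3))*0 + 0) - 49)*(-98) = ((0*0 + 0) - 49)*(-98) = ((0 + 0) - 49)*(-98) = (0 - 49)*(-98) = -49*(-98) = 4802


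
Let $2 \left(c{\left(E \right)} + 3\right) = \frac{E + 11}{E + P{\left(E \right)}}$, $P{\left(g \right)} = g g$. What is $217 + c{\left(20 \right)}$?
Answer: $\frac{179791}{840} \approx 214.04$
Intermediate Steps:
$P{\left(g \right)} = g^{2}$
$c{\left(E \right)} = -3 + \frac{11 + E}{2 \left(E + E^{2}\right)}$ ($c{\left(E \right)} = -3 + \frac{\left(E + 11\right) \frac{1}{E + E^{2}}}{2} = -3 + \frac{\left(11 + E\right) \frac{1}{E + E^{2}}}{2} = -3 + \frac{\frac{1}{E + E^{2}} \left(11 + E\right)}{2} = -3 + \frac{11 + E}{2 \left(E + E^{2}\right)}$)
$217 + c{\left(20 \right)} = 217 + \frac{11 - 6 \cdot 20^{2} - 100}{2 \cdot 20 \left(1 + 20\right)} = 217 + \frac{1}{2} \cdot \frac{1}{20} \cdot \frac{1}{21} \left(11 - 2400 - 100\right) = 217 + \frac{1}{2} \cdot \frac{1}{20} \cdot \frac{1}{21} \left(-2489\right) = 217 - \frac{2489}{840} = \frac{179791}{840}$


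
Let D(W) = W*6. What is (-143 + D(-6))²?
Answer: 32041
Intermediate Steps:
D(W) = 6*W
(-143 + D(-6))² = (-143 + 6*(-6))² = (-143 - 36)² = (-179)² = 32041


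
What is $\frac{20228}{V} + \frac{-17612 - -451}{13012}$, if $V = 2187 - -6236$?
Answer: $\frac{118659633}{109600076} \approx 1.0827$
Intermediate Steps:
$V = 8423$ ($V = 2187 + 6236 = 8423$)
$\frac{20228}{V} + \frac{-17612 - -451}{13012} = \frac{20228}{8423} + \frac{-17612 - -451}{13012} = 20228 \cdot \frac{1}{8423} + \left(-17612 + 451\right) \frac{1}{13012} = \frac{20228}{8423} - \frac{17161}{13012} = \frac{118659633}{109600076}$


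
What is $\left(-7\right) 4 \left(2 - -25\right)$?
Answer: $-756$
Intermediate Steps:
$\left(-7\right) 4 \left(2 - -25\right) = - 28 \left(2 + 25\right) = \left(-28\right) 27 = -756$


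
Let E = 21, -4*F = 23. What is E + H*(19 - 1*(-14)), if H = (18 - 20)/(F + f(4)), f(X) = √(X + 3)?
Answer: 4943/139 + 352*√7/139 ≈ 42.261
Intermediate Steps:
F = -23/4 (F = -¼*23 = -23/4 ≈ -5.7500)
f(X) = √(3 + X)
H = -2/(-23/4 + √7) (H = (18 - 20)/(-23/4 + √(3 + 4)) = -2/(-23/4 + √7) ≈ 0.64428)
E + H*(19 - 1*(-14)) = 21 + (184/417 + 32*√7/417)*(19 - 1*(-14)) = 21 + (184/417 + 32*√7/417)*(19 + 14) = 21 + (184/417 + 32*√7/417)*33 = 21 + (2024/139 + 352*√7/139) = 4943/139 + 352*√7/139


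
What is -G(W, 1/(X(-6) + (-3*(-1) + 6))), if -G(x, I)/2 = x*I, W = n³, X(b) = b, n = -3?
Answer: -18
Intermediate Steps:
W = -27 (W = (-3)³ = -27)
G(x, I) = -2*I*x (G(x, I) = -2*x*I = -2*I*x)
-G(W, 1/(X(-6) + (-3*(-1) + 6))) = -(-2)*(-27)/(-6 + (-3*(-1) + 6)) = -(-2)*(-27)/(-6 + (3 + 6)) = -(-2)*(-27)/(-6 + 9) = -(-2)*(-27)/3 = -1*18 = -18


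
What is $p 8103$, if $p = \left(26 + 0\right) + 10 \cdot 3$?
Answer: $453768$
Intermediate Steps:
$p = 56$ ($p = 26 + 30 = 56$)
$p 8103 = 56 \cdot 8103 = 453768$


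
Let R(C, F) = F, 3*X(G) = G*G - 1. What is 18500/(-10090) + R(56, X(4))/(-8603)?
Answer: -15920595/8680427 ≈ -1.8341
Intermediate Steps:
X(G) = -⅓ + G²/3 (X(G) = (G*G - 1)/3 = (G² - 1)/3 = (-1 + G²)/3 = -⅓ + G²/3)
18500/(-10090) + R(56, X(4))/(-8603) = 18500/(-10090) + (-⅓ + (⅓)*4²)/(-8603) = 18500*(-1/10090) + (-⅓ + (⅓)*16)*(-1/8603) = -1850/1009 + (-⅓ + 16/3)*(-1/8603) = -1850/1009 + 5*(-1/8603) = -1850/1009 - 5/8603 = -15920595/8680427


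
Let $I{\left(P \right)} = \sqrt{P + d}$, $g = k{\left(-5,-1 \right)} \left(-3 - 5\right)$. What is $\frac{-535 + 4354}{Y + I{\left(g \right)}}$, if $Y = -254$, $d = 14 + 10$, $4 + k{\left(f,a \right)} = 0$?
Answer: $- \frac{485013}{32230} - \frac{3819 \sqrt{14}}{32230} \approx -15.492$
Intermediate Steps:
$k{\left(f,a \right)} = -4$ ($k{\left(f,a \right)} = -4 + 0 = -4$)
$d = 24$
$g = 32$ ($g = - 4 \left(-3 - 5\right) = \left(-4\right) \left(-8\right) = 32$)
$I{\left(P \right)} = \sqrt{24 + P}$ ($I{\left(P \right)} = \sqrt{P + 24} = \sqrt{24 + P}$)
$\frac{-535 + 4354}{Y + I{\left(g \right)}} = \frac{-535 + 4354}{-254 + \sqrt{24 + 32}} = \frac{3819}{-254 + \sqrt{56}} = \frac{3819}{-254 + 2 \sqrt{14}}$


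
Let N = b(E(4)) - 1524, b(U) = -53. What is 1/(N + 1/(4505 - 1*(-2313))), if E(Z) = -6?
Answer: -6818/10751985 ≈ -0.00063412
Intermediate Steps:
N = -1577 (N = -53 - 1524 = -1577)
1/(N + 1/(4505 - 1*(-2313))) = 1/(-1577 + 1/(4505 - 1*(-2313))) = 1/(-1577 + 1/(4505 + 2313)) = 1/(-1577 + 1/6818) = 1/(-10751985/6818) = -6818/10751985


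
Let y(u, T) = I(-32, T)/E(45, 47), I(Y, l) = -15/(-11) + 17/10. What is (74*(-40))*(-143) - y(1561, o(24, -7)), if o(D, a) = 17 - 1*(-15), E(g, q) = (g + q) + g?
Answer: 6378829263/15070 ≈ 4.2328e+5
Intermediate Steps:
I(Y, l) = 337/110 (I(Y, l) = -15*(-1/11) + 17*(1/10) = 15/11 + 17/10 = 337/110)
E(g, q) = q + 2*g
o(D, a) = 32 (o(D, a) = 17 + 15 = 32)
y(u, T) = 337/15070 (y(u, T) = 337/(110*(47 + 2*45)) = 337/(110*(47 + 90)) = (337/110)/137 = (337/110)*(1/137) = 337/15070)
(74*(-40))*(-143) - y(1561, o(24, -7)) = (74*(-40))*(-143) - 1*337/15070 = -2960*(-143) - 337/15070 = 423280 - 337/15070 = 6378829263/15070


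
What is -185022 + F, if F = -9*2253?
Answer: -205299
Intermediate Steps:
F = -20277
-185022 + F = -185022 - 20277 = -205299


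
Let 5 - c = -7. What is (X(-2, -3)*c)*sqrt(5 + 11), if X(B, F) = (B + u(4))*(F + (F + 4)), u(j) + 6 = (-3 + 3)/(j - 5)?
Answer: 768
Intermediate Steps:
u(j) = -6 (u(j) = -6 + (-3 + 3)/(j - 5) = -6 + 0/(-5 + j) = -6 + 0 = -6)
c = 12 (c = 5 - 1*(-7) = 5 + 7 = 12)
X(B, F) = (-6 + B)*(4 + 2*F) (X(B, F) = (B - 6)*(F + (F + 4)) = (-6 + B)*(F + (4 + F)) = (-6 + B)*(4 + 2*F))
(X(-2, -3)*c)*sqrt(5 + 11) = ((-24 - 12*(-3) + 4*(-2) + 2*(-2)*(-3))*12)*sqrt(5 + 11) = ((-24 + 36 - 8 + 12)*12)*sqrt(16) = (16*12)*4 = 192*4 = 768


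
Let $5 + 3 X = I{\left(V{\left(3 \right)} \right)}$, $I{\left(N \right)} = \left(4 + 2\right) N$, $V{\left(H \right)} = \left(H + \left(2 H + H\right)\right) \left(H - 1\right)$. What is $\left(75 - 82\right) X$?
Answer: $- \frac{973}{3} \approx -324.33$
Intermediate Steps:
$V{\left(H \right)} = 4 H \left(-1 + H\right)$ ($V{\left(H \right)} = \left(H + 3 H\right) \left(-1 + H\right) = 4 H \left(-1 + H\right)$)
$I{\left(N \right)} = 6 N$
$X = \frac{139}{3}$ ($X = - \frac{5}{3} + \frac{6 \cdot 4 \cdot 3 \left(-1 + 3\right)}{3} = - \frac{5}{3} + \frac{6 \cdot 4 \cdot 3 \cdot 2}{3} = - \frac{5}{3} + \frac{6 \cdot 24}{3} = - \frac{5}{3} + \frac{1}{3} \cdot 144 = - \frac{5}{3} + 48 = \frac{139}{3} \approx 46.333$)
$\left(75 - 82\right) X = \left(75 - 82\right) \frac{139}{3} = \left(-7\right) \frac{139}{3} = - \frac{973}{3}$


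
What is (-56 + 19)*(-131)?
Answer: 4847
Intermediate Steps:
(-56 + 19)*(-131) = -37*(-131) = 4847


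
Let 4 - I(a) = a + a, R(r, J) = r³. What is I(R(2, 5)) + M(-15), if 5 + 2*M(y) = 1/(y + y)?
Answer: -871/60 ≈ -14.517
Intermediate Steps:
M(y) = -5/2 + 1/(4*y) (M(y) = -5/2 + 1/(2*(y + y)) = -5/2 + 1/(2*((2*y))) = -5/2 + (1/(2*y))/2 = -5/2 + 1/(4*y))
I(a) = 4 - 2*a (I(a) = 4 - (a + a) = 4 - 2*a)
I(R(2, 5)) + M(-15) = (4 - 2*2³) + (¼)*(1 - 10*(-15))/(-15) = (4 - 2*8) + (¼)*(-1/15)*(1 + 150) = (4 - 16) + (¼)*(-1/15)*151 = -12 - 151/60 = -871/60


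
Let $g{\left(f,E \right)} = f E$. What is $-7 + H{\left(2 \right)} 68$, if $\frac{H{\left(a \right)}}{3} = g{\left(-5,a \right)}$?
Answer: $-2047$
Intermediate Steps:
$g{\left(f,E \right)} = E f$
$H{\left(a \right)} = - 15 a$ ($H{\left(a \right)} = 3 a \left(-5\right) = 3 \left(- 5 a\right) = - 15 a$)
$-7 + H{\left(2 \right)} 68 = -7 + \left(-15\right) 2 \cdot 68 = -7 - 2040 = -2047$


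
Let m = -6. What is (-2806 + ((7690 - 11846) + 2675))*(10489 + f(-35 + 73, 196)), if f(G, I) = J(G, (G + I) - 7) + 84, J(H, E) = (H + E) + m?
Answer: -46436784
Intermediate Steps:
J(H, E) = -6 + E + H (J(H, E) = (H + E) - 6 = (E + H) - 6 = -6 + E + H)
f(G, I) = 71 + I + 2*G (f(G, I) = (-6 + ((G + I) - 7) + G) + 84 = (-6 + (-7 + G + I) + G) + 84 = (-13 + I + 2*G) + 84 = 71 + I + 2*G)
(-2806 + ((7690 - 11846) + 2675))*(10489 + f(-35 + 73, 196)) = (-2806 + ((7690 - 11846) + 2675))*(10489 + (71 + 196 + 2*(-35 + 73))) = (-2806 + (-4156 + 2675))*(10489 + (71 + 196 + 2*38)) = (-2806 - 1481)*(10489 + (71 + 196 + 76)) = -4287*(10489 + 343) = -4287*10832 = -46436784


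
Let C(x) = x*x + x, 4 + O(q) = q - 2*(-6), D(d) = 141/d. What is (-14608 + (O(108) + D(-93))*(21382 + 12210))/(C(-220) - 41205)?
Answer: 23753032/43245 ≈ 549.27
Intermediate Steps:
O(q) = 8 + q (O(q) = -4 + (q - 2*(-6)) = -4 + (q + 12) = -4 + (12 + q) = 8 + q)
C(x) = x + x**2 (C(x) = x**2 + x = x + x**2)
(-14608 + (O(108) + D(-93))*(21382 + 12210))/(C(-220) - 41205) = (-14608 + ((8 + 108) + 141/(-93))*(21382 + 12210))/(-220*(1 - 220) - 41205) = (-14608 + (116 + 141*(-1/93))*33592)/(-220*(-219) - 41205) = (-14608 + (116 - 47/31)*33592)/(48180 - 41205) = (-14608 + (3549/31)*33592)/6975 = (-14608 + 119218008/31)*(1/6975) = (118765160/31)*(1/6975) = 23753032/43245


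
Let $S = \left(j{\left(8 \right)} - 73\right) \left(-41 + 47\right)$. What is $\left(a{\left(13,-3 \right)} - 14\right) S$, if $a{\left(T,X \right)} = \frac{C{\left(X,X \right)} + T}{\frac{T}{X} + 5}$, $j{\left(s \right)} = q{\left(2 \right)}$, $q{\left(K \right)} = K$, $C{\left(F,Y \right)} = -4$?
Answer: $213$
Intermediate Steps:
$j{\left(s \right)} = 2$
$a{\left(T,X \right)} = \frac{-4 + T}{5 + \frac{T}{X}}$ ($a{\left(T,X \right)} = \frac{-4 + T}{\frac{T}{X} + 5} = \frac{-4 + T}{5 + \frac{T}{X}}$)
$S = -426$ ($S = \left(2 - 73\right) \left(-41 + 47\right) = \left(-71\right) 6 = -426$)
$\left(a{\left(13,-3 \right)} - 14\right) S = \left(- \frac{3 \left(-4 + 13\right)}{13 + 5 \left(-3\right)} - 14\right) \left(-426\right) = \left(\left(-3\right) \frac{1}{13 - 15} \cdot 9 - 14\right) \left(-426\right) = \left(\left(-3\right) \frac{1}{-2} \cdot 9 - 14\right) \left(-426\right) = \left(\left(-3\right) \left(- \frac{1}{2}\right) 9 - 14\right) \left(-426\right) = \left(\frac{27}{2} - 14\right) \left(-426\right) = \left(- \frac{1}{2}\right) \left(-426\right) = 213$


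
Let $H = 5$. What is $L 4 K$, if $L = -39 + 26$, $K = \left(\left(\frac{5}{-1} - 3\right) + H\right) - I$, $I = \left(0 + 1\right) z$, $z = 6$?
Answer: $468$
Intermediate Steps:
$I = 6$ ($I = \left(0 + 1\right) 6 = 1 \cdot 6 = 6$)
$K = -9$ ($K = \left(\left(\frac{5}{-1} - 3\right) + 5\right) - 6 = \left(\left(5 \left(-1\right) - 3\right) + 5\right) - 6 = \left(\left(-5 - 3\right) + 5\right) - 6 = \left(-8 + 5\right) - 6 = -3 - 6 = -9$)
$L = -13$
$L 4 K = - 13 \cdot 4 \left(-9\right) = \left(-13\right) \left(-36\right) = 468$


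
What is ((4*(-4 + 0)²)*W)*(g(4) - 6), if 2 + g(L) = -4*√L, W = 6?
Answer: -6144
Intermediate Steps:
g(L) = -2 - 4*√L
((4*(-4 + 0)²)*W)*(g(4) - 6) = ((4*(-4 + 0)²)*6)*((-2 - 4*√4) - 6) = ((4*(-4)²)*6)*((-2 - 4*2) - 6) = ((4*16)*6)*((-2 - 8) - 6) = (64*6)*(-10 - 6) = 384*(-16) = -6144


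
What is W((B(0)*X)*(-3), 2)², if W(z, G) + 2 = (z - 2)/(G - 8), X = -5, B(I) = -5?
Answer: 4225/36 ≈ 117.36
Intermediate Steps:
W(z, G) = -2 + (-2 + z)/(-8 + G) (W(z, G) = -2 + (z - 2)/(G - 8) = -2 + (-2 + z)/(-8 + G))
W((B(0)*X)*(-3), 2)² = ((14 - 5*(-5)*(-3) - 2*2)/(-8 + 2))² = ((14 + 25*(-3) - 4)/(-6))² = (-(14 - 75 - 4)/6)² = (-⅙*(-65))² = (65/6)² = 4225/36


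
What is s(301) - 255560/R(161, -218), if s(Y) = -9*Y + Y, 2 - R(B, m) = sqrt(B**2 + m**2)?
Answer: -176334808/73441 + 255560*sqrt(73445)/73441 ≈ -1458.0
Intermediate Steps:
R(B, m) = 2 - sqrt(B**2 + m**2)
s(Y) = -8*Y
s(301) - 255560/R(161, -218) = -8*301 - 255560/(2 - sqrt(161**2 + (-218)**2)) = -2408 - 255560/(2 - sqrt(25921 + 47524)) = -2408 - 255560/(2 - sqrt(73445))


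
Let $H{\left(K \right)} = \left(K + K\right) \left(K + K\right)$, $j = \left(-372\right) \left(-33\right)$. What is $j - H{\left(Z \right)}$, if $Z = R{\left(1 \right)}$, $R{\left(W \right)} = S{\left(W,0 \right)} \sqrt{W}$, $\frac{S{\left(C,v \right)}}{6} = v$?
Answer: $12276$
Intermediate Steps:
$S{\left(C,v \right)} = 6 v$
$R{\left(W \right)} = 0$ ($R{\left(W \right)} = 6 \cdot 0 \sqrt{W} = 0 \sqrt{W} = 0$)
$j = 12276$
$Z = 0$
$H{\left(K \right)} = 4 K^{2}$ ($H{\left(K \right)} = 2 K 2 K = 4 K^{2}$)
$j - H{\left(Z \right)} = 12276 - 4 \cdot 0^{2} = 12276 - 4 \cdot 0 = 12276 - 0 = 12276 + 0 = 12276$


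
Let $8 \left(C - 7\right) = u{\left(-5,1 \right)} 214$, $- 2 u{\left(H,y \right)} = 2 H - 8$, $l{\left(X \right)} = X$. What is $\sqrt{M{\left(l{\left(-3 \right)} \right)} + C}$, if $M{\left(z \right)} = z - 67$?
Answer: $\frac{3 \sqrt{79}}{2} \approx 13.332$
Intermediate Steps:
$u{\left(H,y \right)} = 4 - H$ ($u{\left(H,y \right)} = - \frac{2 H - 8}{2} = - \frac{-8 + 2 H}{2} = 4 - H$)
$M{\left(z \right)} = -67 + z$ ($M{\left(z \right)} = z - 67 = -67 + z$)
$C = \frac{991}{4}$ ($C = 7 + \frac{\left(4 - -5\right) 214}{8} = 7 + \frac{\left(4 + 5\right) 214}{8} = 7 + \frac{9 \cdot 214}{8} = 7 + \frac{1}{8} \cdot 1926 = 7 + \frac{963}{4} = \frac{991}{4} \approx 247.75$)
$\sqrt{M{\left(l{\left(-3 \right)} \right)} + C} = \sqrt{\left(-67 - 3\right) + \frac{991}{4}} = \sqrt{-70 + \frac{991}{4}} = \sqrt{\frac{711}{4}} = \frac{3 \sqrt{79}}{2}$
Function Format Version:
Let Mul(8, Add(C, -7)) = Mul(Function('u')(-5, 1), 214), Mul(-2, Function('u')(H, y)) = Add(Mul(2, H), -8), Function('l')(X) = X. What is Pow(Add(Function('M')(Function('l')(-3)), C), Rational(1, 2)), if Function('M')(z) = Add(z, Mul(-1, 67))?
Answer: Mul(Rational(3, 2), Pow(79, Rational(1, 2))) ≈ 13.332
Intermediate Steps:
Function('u')(H, y) = Add(4, Mul(-1, H)) (Function('u')(H, y) = Mul(Rational(-1, 2), Add(Mul(2, H), -8)) = Mul(Rational(-1, 2), Add(-8, Mul(2, H))) = Add(4, Mul(-1, H)))
Function('M')(z) = Add(-67, z) (Function('M')(z) = Add(z, -67) = Add(-67, z))
C = Rational(991, 4) (C = Add(7, Mul(Rational(1, 8), Mul(Add(4, Mul(-1, -5)), 214))) = Add(7, Mul(Rational(1, 8), Mul(Add(4, 5), 214))) = Add(7, Mul(Rational(1, 8), Mul(9, 214))) = Add(7, Mul(Rational(1, 8), 1926)) = Add(7, Rational(963, 4)) = Rational(991, 4) ≈ 247.75)
Pow(Add(Function('M')(Function('l')(-3)), C), Rational(1, 2)) = Pow(Add(Add(-67, -3), Rational(991, 4)), Rational(1, 2)) = Pow(Add(-70, Rational(991, 4)), Rational(1, 2)) = Pow(Rational(711, 4), Rational(1, 2)) = Mul(Rational(3, 2), Pow(79, Rational(1, 2)))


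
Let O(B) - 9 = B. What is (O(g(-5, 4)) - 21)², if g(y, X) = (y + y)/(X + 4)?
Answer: 2809/16 ≈ 175.56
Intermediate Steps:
g(y, X) = 2*y/(4 + X) (g(y, X) = (2*y)/(4 + X) = 2*y/(4 + X))
O(B) = 9 + B
(O(g(-5, 4)) - 21)² = ((9 + 2*(-5)/(4 + 4)) - 21)² = ((9 + 2*(-5)/8) - 21)² = ((9 + 2*(-5)*(⅛)) - 21)² = ((9 - 5/4) - 21)² = (31/4 - 21)² = (-53/4)² = 2809/16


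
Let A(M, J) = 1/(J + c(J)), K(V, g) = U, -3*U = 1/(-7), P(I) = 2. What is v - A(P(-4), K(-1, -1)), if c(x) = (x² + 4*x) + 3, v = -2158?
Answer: -3084223/1429 ≈ -2158.3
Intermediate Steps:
c(x) = 3 + x² + 4*x
U = 1/21 (U = -⅓/(-7) = -⅓*(-⅐) = 1/21 ≈ 0.047619)
K(V, g) = 1/21
A(M, J) = 1/(3 + J² + 5*J) (A(M, J) = 1/(J + (3 + J² + 4*J)) = 1/(3 + J² + 5*J))
v - A(P(-4), K(-1, -1)) = -2158 - 1/(3 + (1/21)² + 5*(1/21)) = -2158 - 1/(3 + 1/441 + 5/21) = -2158 - 1/1429/441 = -2158 - 1*441/1429 = -2158 - 441/1429 = -3084223/1429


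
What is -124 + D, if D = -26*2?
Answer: -176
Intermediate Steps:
D = -52
-124 + D = -124 - 52 = -176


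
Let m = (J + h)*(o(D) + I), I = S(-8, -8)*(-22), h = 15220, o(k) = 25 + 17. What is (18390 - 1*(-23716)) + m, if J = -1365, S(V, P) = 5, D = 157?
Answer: -900034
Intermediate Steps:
o(k) = 42
I = -110 (I = 5*(-22) = -110)
m = -942140 (m = (-1365 + 15220)*(42 - 110) = 13855*(-68) = -942140)
(18390 - 1*(-23716)) + m = (18390 - 1*(-23716)) - 942140 = (18390 + 23716) - 942140 = 42106 - 942140 = -900034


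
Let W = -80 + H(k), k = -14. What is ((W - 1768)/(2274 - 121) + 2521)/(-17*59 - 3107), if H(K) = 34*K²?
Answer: -1810843/2949610 ≈ -0.61393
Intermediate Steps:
W = 6584 (W = -80 + 34*(-14)² = -80 + 34*196 = -80 + 6664 = 6584)
((W - 1768)/(2274 - 121) + 2521)/(-17*59 - 3107) = ((6584 - 1768)/(2274 - 121) + 2521)/(-17*59 - 3107) = (4816/2153 + 2521)/(-1003 - 3107) = (4816*(1/2153) + 2521)/(-4110) = (4816/2153 + 2521)*(-1/4110) = (5432529/2153)*(-1/4110) = -1810843/2949610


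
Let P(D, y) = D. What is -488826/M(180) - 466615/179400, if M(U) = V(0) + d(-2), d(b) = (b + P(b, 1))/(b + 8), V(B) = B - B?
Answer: 26308521997/35880 ≈ 7.3324e+5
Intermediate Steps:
V(B) = 0
d(b) = 2*b/(8 + b) (d(b) = (b + b)/(b + 8) = (2*b)/(8 + b) = 2*b/(8 + b))
M(U) = -⅔ (M(U) = 0 + 2*(-2)/(8 - 2) = 0 + 2*(-2)/6 = 0 + 2*(-2)*(⅙) = 0 - ⅔ = -⅔)
-488826/M(180) - 466615/179400 = -488826/(-⅔) - 466615/179400 = -488826*(-3/2) - 466615*1/179400 = 733239 - 93323/35880 = 26308521997/35880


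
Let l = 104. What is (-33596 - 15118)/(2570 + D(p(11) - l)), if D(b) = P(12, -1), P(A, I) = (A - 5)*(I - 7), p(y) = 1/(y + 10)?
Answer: -8119/419 ≈ -19.377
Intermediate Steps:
p(y) = 1/(10 + y)
P(A, I) = (-7 + I)*(-5 + A) (P(A, I) = (-5 + A)*(-7 + I) = (-7 + I)*(-5 + A))
D(b) = -56 (D(b) = 35 - 7*12 - 5*(-1) + 12*(-1) = 35 - 84 + 5 - 12 = -56)
(-33596 - 15118)/(2570 + D(p(11) - l)) = (-33596 - 15118)/(2570 - 56) = -48714/2514 = -48714*1/2514 = -8119/419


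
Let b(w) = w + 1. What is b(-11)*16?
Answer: -160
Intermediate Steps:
b(w) = 1 + w
b(-11)*16 = (1 - 11)*16 = -10*16 = -160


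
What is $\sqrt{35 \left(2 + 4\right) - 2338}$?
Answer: $4 i \sqrt{133} \approx 46.13 i$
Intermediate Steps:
$\sqrt{35 \left(2 + 4\right) - 2338} = \sqrt{35 \cdot 6 - 2338} = \sqrt{210 - 2338} = \sqrt{-2128} = 4 i \sqrt{133}$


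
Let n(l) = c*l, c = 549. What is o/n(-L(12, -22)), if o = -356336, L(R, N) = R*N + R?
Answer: -89084/34587 ≈ -2.5756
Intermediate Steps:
L(R, N) = R + N*R (L(R, N) = N*R + R = R + N*R)
n(l) = 549*l
o/n(-L(12, -22)) = -356336*(-1/(6588*(1 - 22))) = -356336/(549*(-12*(-21))) = -356336/(549*(-1*(-252))) = -356336/(549*252) = -356336/138348 = -356336*1/138348 = -89084/34587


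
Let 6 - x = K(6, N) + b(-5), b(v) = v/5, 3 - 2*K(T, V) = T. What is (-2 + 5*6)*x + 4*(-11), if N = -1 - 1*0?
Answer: 194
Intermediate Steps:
N = -1 (N = -1 + 0 = -1)
K(T, V) = 3/2 - T/2
b(v) = v/5 (b(v) = v*(⅕) = v/5)
x = 17/2 (x = 6 - ((3/2 - ½*6) + (⅕)*(-5)) = 6 - ((3/2 - 3) - 1) = 6 - (-3/2 - 1) = 6 - 1*(-5/2) = 6 + 5/2 = 17/2 ≈ 8.5000)
(-2 + 5*6)*x + 4*(-11) = (-2 + 5*6)*(17/2) + 4*(-11) = (-2 + 30)*(17/2) - 44 = 28*(17/2) - 44 = 238 - 44 = 194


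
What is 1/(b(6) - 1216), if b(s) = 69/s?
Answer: -2/2409 ≈ -0.00083022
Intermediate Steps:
1/(b(6) - 1216) = 1/(69/6 - 1216) = 1/(69*(1/6) - 1216) = 1/(23/2 - 1216) = 1/(-2409/2) = -2/2409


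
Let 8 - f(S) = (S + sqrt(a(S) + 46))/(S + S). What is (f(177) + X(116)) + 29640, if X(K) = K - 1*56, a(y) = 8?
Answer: 59415/2 - sqrt(6)/118 ≈ 29707.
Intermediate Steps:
X(K) = -56 + K (X(K) = K - 56 = -56 + K)
f(S) = 8 - (S + 3*sqrt(6))/(2*S) (f(S) = 8 - (S + sqrt(8 + 46))/(S + S) = 8 - (S + sqrt(54))/(2*S) = 8 - (S + 3*sqrt(6))*1/(2*S) = 8 - (S + 3*sqrt(6))/(2*S))
(f(177) + X(116)) + 29640 = ((3/2)*(-sqrt(6) + 5*177)/177 + (-56 + 116)) + 29640 = ((3/2)*(1/177)*(-sqrt(6) + 885) + 60) + 29640 = ((3/2)*(1/177)*(885 - sqrt(6)) + 60) + 29640 = ((15/2 - sqrt(6)/118) + 60) + 29640 = (135/2 - sqrt(6)/118) + 29640 = 59415/2 - sqrt(6)/118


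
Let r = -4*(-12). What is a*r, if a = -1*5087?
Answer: -244176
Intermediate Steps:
a = -5087
r = 48
a*r = -5087*48 = -244176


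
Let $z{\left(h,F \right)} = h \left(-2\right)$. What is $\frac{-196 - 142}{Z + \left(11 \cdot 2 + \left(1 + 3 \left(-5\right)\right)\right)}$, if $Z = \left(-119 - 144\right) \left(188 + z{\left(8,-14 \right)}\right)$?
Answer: $\frac{169}{22614} \approx 0.0074732$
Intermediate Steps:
$z{\left(h,F \right)} = - 2 h$
$Z = -45236$ ($Z = \left(-119 - 144\right) \left(188 - 16\right) = - 263 \left(188 - 16\right) = \left(-263\right) 172 = -45236$)
$\frac{-196 - 142}{Z + \left(11 \cdot 2 + \left(1 + 3 \left(-5\right)\right)\right)} = \frac{-196 - 142}{-45236 + \left(11 \cdot 2 + \left(1 + 3 \left(-5\right)\right)\right)} = - \frac{338}{-45236 + \left(22 + \left(1 - 15\right)\right)} = - \frac{338}{-45236 + \left(22 - 14\right)} = - \frac{338}{-45236 + 8} = - \frac{338}{-45228} = \left(-338\right) \left(- \frac{1}{45228}\right) = \frac{169}{22614}$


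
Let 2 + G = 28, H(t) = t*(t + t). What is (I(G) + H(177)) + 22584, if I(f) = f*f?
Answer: 85918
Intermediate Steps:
H(t) = 2*t**2 (H(t) = t*(2*t) = 2*t**2)
G = 26 (G = -2 + 28 = 26)
I(f) = f**2
(I(G) + H(177)) + 22584 = (26**2 + 2*177**2) + 22584 = (676 + 2*31329) + 22584 = (676 + 62658) + 22584 = 63334 + 22584 = 85918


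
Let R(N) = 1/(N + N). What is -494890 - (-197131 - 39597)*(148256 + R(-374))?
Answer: 6562924167204/187 ≈ 3.5096e+10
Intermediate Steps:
R(N) = 1/(2*N)
-494890 - (-197131 - 39597)*(148256 + R(-374)) = -494890 - (-197131 - 39597)*(148256 + (½)/(-374)) = -494890 - (-236728)*(148256 + (½)*(-1/374)) = -494890 - (-236728)*(148256 - 1/748) = -494890 - (-236728)*110895487/748 = -494890 - 1*(-6563016711634/187) = -494890 + 6563016711634/187 = 6562924167204/187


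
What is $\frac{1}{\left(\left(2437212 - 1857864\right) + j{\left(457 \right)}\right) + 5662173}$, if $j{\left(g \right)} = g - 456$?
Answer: $\frac{1}{6241522} \approx 1.6022 \cdot 10^{-7}$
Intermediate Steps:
$j{\left(g \right)} = -456 + g$
$\frac{1}{\left(\left(2437212 - 1857864\right) + j{\left(457 \right)}\right) + 5662173} = \frac{1}{\left(\left(2437212 - 1857864\right) + \left(-456 + 457\right)\right) + 5662173} = \frac{1}{\left(\left(2437212 - 1857864\right) + 1\right) + 5662173} = \frac{1}{\left(579348 + 1\right) + 5662173} = \frac{1}{579349 + 5662173} = \frac{1}{6241522}$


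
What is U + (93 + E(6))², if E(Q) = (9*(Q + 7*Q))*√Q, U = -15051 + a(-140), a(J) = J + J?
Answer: 1113062 + 80352*√6 ≈ 1.3099e+6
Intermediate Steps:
a(J) = 2*J
U = -15331 (U = -15051 + 2*(-140) = -15051 - 280 = -15331)
E(Q) = 72*Q^(3/2) (E(Q) = (9*(8*Q))*√Q = (72*Q)*√Q = 72*Q^(3/2))
U + (93 + E(6))² = -15331 + (93 + 72*6^(3/2))² = -15331 + (93 + 72*(6*√6))² = -15331 + (93 + 432*√6)²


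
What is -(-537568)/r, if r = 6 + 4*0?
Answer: 268784/3 ≈ 89595.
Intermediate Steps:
r = 6 (r = 6 + 0 = 6)
-(-537568)/r = -(-537568)/6 = -33598*(-8/3) = 268784/3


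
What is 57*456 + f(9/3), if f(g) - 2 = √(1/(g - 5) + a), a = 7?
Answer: 25994 + √26/2 ≈ 25997.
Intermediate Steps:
f(g) = 2 + √(7 + 1/(-5 + g)) (f(g) = 2 + √(1/(g - 5) + 7) = 2 + √(1/(-5 + g) + 7) = 2 + √(7 + 1/(-5 + g)))
57*456 + f(9/3) = 57*456 + (2 + √((-34 + 7*(9/3))/(-5 + 9/3))) = 25992 + (2 + √((-34 + 7*(9*(⅓)))/(-5 + 9*(⅓)))) = 25992 + (2 + √((-34 + 7*3)/(-5 + 3))) = 25992 + (2 + √((-34 + 21)/(-2))) = 25992 + (2 + √(-½*(-13))) = 25992 + (2 + √(13/2)) = 25992 + (2 + √26/2) = 25994 + √26/2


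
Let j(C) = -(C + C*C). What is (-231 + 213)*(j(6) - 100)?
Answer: 2556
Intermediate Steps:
j(C) = -C - C² (j(C) = -(C + C²) = -C - C²)
(-231 + 213)*(j(6) - 100) = (-231 + 213)*(-1*6*(1 + 6) - 100) = -18*(-1*6*7 - 100) = -18*(-42 - 100) = -18*(-142) = 2556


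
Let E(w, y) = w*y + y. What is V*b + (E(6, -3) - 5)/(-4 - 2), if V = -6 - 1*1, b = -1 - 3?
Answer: 97/3 ≈ 32.333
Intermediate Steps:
E(w, y) = y + w*y
b = -4
V = -7 (V = -6 - 1 = -7)
V*b + (E(6, -3) - 5)/(-4 - 2) = -7*(-4) + (-3*(1 + 6) - 5)/(-4 - 2) = 28 + (-3*7 - 5)/(-6) = 28 + (-21 - 5)*(-1/6) = 28 - 26*(-1/6) = 28 + 13/3 = 97/3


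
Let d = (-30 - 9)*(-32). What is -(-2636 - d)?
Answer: 3884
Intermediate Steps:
d = 1248 (d = -39*(-32) = 1248)
-(-2636 - d) = -(-2636 - 1*1248) = -(-2636 - 1248) = -1*(-3884) = 3884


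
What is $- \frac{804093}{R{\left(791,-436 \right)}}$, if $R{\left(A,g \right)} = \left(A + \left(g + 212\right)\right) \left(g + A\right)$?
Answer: $- \frac{268031}{67095} \approx -3.9948$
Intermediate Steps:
$R{\left(A,g \right)} = \left(A + g\right) \left(212 + A + g\right)$ ($R{\left(A,g \right)} = \left(A + \left(212 + g\right)\right) \left(A + g\right) = \left(212 + A + g\right) \left(A + g\right) = \left(A + g\right) \left(212 + A + g\right)$)
$- \frac{804093}{R{\left(791,-436 \right)}} = - \frac{804093}{791^{2} + \left(-436\right)^{2} + 212 \cdot 791 + 212 \left(-436\right) + 2 \cdot 791 \left(-436\right)} = - \frac{804093}{625681 + 190096 + 167692 - 92432 - 689752} = - \frac{804093}{201285} = \left(-804093\right) \frac{1}{201285} = - \frac{268031}{67095}$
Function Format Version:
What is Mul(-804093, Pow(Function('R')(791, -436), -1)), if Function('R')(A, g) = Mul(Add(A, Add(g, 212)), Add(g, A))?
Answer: Rational(-268031, 67095) ≈ -3.9948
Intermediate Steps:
Function('R')(A, g) = Mul(Add(A, g), Add(212, A, g)) (Function('R')(A, g) = Mul(Add(A, Add(212, g)), Add(A, g)) = Mul(Add(212, A, g), Add(A, g)) = Mul(Add(A, g), Add(212, A, g)))
Mul(-804093, Pow(Function('R')(791, -436), -1)) = Mul(-804093, Pow(Add(Pow(791, 2), Pow(-436, 2), Mul(212, 791), Mul(212, -436), Mul(2, 791, -436)), -1)) = Mul(-804093, Pow(Add(625681, 190096, 167692, -92432, -689752), -1)) = Mul(-804093, Pow(201285, -1)) = Mul(-804093, Rational(1, 201285)) = Rational(-268031, 67095)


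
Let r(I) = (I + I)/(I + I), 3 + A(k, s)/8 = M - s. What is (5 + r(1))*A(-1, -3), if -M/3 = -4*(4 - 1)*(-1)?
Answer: -1728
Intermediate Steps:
M = -36 (M = -(-12)*(4 - 1)*(-1) = -(-12)*3*(-1) = -(-12)*(-3) = -3*12 = -36)
A(k, s) = -312 - 8*s (A(k, s) = -24 + 8*(-36 - s) = -24 + (-288 - 8*s) = -312 - 8*s)
r(I) = 1 (r(I) = (2*I)/((2*I)) = (2*I)*(1/(2*I)) = 1)
(5 + r(1))*A(-1, -3) = (5 + 1)*(-312 - 8*(-3)) = 6*(-312 + 24) = 6*(-288) = -1728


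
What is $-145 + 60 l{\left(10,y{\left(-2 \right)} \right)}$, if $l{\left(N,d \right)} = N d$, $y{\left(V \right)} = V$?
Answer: $-1345$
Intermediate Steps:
$-145 + 60 l{\left(10,y{\left(-2 \right)} \right)} = -145 + 60 \cdot 10 \left(-2\right) = -145 + 60 \left(-20\right) = -145 - 1200 = -1345$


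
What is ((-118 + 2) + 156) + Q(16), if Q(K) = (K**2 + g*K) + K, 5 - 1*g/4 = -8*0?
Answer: 632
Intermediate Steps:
g = 20 (g = 20 - (-32)*0 = 20 - 4*0 = 20 + 0 = 20)
Q(K) = K**2 + 21*K (Q(K) = (K**2 + 20*K) + K = K**2 + 21*K)
((-118 + 2) + 156) + Q(16) = ((-118 + 2) + 156) + 16*(21 + 16) = (-116 + 156) + 16*37 = 40 + 592 = 632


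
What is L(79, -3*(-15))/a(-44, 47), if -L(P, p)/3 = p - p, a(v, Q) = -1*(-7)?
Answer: 0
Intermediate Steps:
a(v, Q) = 7
L(P, p) = 0 (L(P, p) = -3*(p - p) = -3*0 = 0)
L(79, -3*(-15))/a(-44, 47) = 0/7 = 0*(⅐) = 0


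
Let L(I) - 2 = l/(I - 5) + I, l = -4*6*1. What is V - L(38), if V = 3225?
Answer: 35043/11 ≈ 3185.7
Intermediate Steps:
l = -24 (l = -24*1 = -24)
L(I) = 2 + I - 24/(-5 + I) (L(I) = 2 + (-24/(I - 5) + I) = 2 + (-24/(-5 + I) + I) = 2 + (I - 24/(-5 + I)) = 2 + I - 24/(-5 + I))
V - L(38) = 3225 - (-34 + 38² - 3*38)/(-5 + 38) = 3225 - (-34 + 1444 - 114)/33 = 3225 - 1296/33 = 3225 - 1*432/11 = 3225 - 432/11 = 35043/11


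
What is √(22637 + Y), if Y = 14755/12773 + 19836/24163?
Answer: 2*√539118607628239044586/308633999 ≈ 150.46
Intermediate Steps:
Y = 609890293/308633999 (Y = 14755*(1/12773) + 19836*(1/24163) = 14755/12773 + 19836/24163 = 609890293/308633999 ≈ 1.9761)
√(22637 + Y) = √(22637 + 609890293/308633999) = √(6987157725656/308633999) = 2*√539118607628239044586/308633999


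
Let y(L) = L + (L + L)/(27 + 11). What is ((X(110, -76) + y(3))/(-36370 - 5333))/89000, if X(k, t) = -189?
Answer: 1177/23506591000 ≈ 5.0071e-8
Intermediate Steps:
y(L) = 20*L/19 (y(L) = L + (2*L)/38 = L + (2*L)*(1/38) = L + L/19 = 20*L/19)
((X(110, -76) + y(3))/(-36370 - 5333))/89000 = ((-189 + (20/19)*3)/(-36370 - 5333))/89000 = ((-189 + 60/19)/(-41703))*(1/89000) = -3531/19*(-1/41703)*(1/89000) = (1177/264119)*(1/89000) = 1177/23506591000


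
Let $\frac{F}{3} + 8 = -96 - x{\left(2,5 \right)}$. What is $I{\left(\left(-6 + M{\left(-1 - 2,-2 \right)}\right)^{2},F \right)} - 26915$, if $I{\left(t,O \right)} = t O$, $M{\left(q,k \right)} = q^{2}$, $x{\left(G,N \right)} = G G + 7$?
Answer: $-30020$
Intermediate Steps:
$x{\left(G,N \right)} = 7 + G^{2}$ ($x{\left(G,N \right)} = G^{2} + 7 = 7 + G^{2}$)
$F = -345$ ($F = -24 + 3 \left(-96 - \left(7 + 2^{2}\right)\right) = -24 + 3 \left(-96 - \left(7 + 4\right)\right) = -24 + 3 \left(-96 - 11\right) = -24 + 3 \left(-107\right) = -24 - 321 = -345$)
$I{\left(t,O \right)} = O t$
$I{\left(\left(-6 + M{\left(-1 - 2,-2 \right)}\right)^{2},F \right)} - 26915 = - 345 \left(-6 + \left(-1 - 2\right)^{2}\right)^{2} - 26915 = - 345 \left(-6 + \left(-3\right)^{2}\right)^{2} - 26915 = - 345 \left(-6 + 9\right)^{2} - 26915 = - 345 \cdot 3^{2} - 26915 = \left(-345\right) 9 - 26915 = -3105 - 26915 = -30020$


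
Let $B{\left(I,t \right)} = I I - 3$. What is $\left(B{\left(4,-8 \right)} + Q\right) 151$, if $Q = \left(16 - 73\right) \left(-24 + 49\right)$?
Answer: $-213212$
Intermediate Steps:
$B{\left(I,t \right)} = -3 + I^{2}$ ($B{\left(I,t \right)} = I^{2} - 3 = -3 + I^{2}$)
$Q = -1425$ ($Q = \left(-57\right) 25 = -1425$)
$\left(B{\left(4,-8 \right)} + Q\right) 151 = \left(\left(-3 + 4^{2}\right) - 1425\right) 151 = \left(\left(-3 + 16\right) - 1425\right) 151 = \left(13 - 1425\right) 151 = \left(-1412\right) 151 = -213212$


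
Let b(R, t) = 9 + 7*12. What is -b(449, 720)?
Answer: -93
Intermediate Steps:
b(R, t) = 93 (b(R, t) = 9 + 84 = 93)
-b(449, 720) = -1*93 = -93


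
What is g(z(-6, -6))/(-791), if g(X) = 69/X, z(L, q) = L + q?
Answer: 23/3164 ≈ 0.0072693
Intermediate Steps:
g(z(-6, -6))/(-791) = (69/(-6 - 6))/(-791) = (69/(-12))*(-1/791) = (69*(-1/12))*(-1/791) = -23/4*(-1/791) = 23/3164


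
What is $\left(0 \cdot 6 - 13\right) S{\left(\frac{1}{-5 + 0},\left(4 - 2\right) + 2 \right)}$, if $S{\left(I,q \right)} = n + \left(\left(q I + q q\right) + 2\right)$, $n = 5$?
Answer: $- \frac{1443}{5} \approx -288.6$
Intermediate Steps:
$S{\left(I,q \right)} = 7 + q^{2} + I q$ ($S{\left(I,q \right)} = 5 + \left(\left(q I + q q\right) + 2\right) = 5 + \left(\left(I q + q^{2}\right) + 2\right) = 5 + \left(\left(q^{2} + I q\right) + 2\right) = 5 + \left(2 + q^{2} + I q\right) = 7 + q^{2} + I q$)
$\left(0 \cdot 6 - 13\right) S{\left(\frac{1}{-5 + 0},\left(4 - 2\right) + 2 \right)} = \left(0 \cdot 6 - 13\right) \left(7 + \left(\left(4 - 2\right) + 2\right)^{2} + \frac{\left(4 - 2\right) + 2}{-5 + 0}\right) = \left(0 - 13\right) \left(7 + \left(2 + 2\right)^{2} + \frac{2 + 2}{-5}\right) = - 13 \left(7 + 4^{2} - \frac{4}{5}\right) = - 13 \left(7 + 16 - \frac{4}{5}\right) = \left(-13\right) \frac{111}{5} = - \frac{1443}{5}$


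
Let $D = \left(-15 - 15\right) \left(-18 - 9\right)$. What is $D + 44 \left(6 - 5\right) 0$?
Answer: $810$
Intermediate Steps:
$D = 810$ ($D = \left(-30\right) \left(-27\right) = 810$)
$D + 44 \left(6 - 5\right) 0 = 810 + 44 \left(6 - 5\right) 0 = 810 + 44 \cdot 1 \cdot 0 = 810 + 44 \cdot 0 = 810 + 0 = 810$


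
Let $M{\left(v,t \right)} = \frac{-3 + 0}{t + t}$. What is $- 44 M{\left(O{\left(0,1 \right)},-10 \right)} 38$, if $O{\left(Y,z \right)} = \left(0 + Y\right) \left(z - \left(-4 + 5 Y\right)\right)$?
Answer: $- \frac{1254}{5} \approx -250.8$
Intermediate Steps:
$O{\left(Y,z \right)} = Y \left(4 + z - 5 Y\right)$ ($O{\left(Y,z \right)} = Y \left(z - \left(-4 + 5 Y\right)\right) = Y \left(4 + z - 5 Y\right)$)
$M{\left(v,t \right)} = - \frac{3}{2 t}$
$- 44 M{\left(O{\left(0,1 \right)},-10 \right)} 38 = - 44 \left(- \frac{3}{2 \left(-10\right)}\right) 38 = - 44 \left(\left(- \frac{3}{2}\right) \left(- \frac{1}{10}\right)\right) 38 = \left(-44\right) \frac{3}{20} \cdot 38 = \left(- \frac{33}{5}\right) 38 = - \frac{1254}{5}$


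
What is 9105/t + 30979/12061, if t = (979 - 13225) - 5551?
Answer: 441517858/214649617 ≈ 2.0569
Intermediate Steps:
t = -17797 (t = -12246 - 5551 = -17797)
9105/t + 30979/12061 = 9105/(-17797) + 30979/12061 = 9105*(-1/17797) + 30979*(1/12061) = -9105/17797 + 30979/12061 = 441517858/214649617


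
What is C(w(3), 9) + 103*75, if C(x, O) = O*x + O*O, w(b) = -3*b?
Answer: 7725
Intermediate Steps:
C(x, O) = O² + O*x (C(x, O) = O*x + O² = O² + O*x)
C(w(3), 9) + 103*75 = 9*(9 - 3*3) + 103*75 = 9*(9 - 9) + 7725 = 9*0 + 7725 = 0 + 7725 = 7725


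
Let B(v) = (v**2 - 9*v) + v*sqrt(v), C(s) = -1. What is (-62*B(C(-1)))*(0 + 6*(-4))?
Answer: 14880 - 1488*I ≈ 14880.0 - 1488.0*I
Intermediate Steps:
B(v) = v**2 + v**(3/2) - 9*v (B(v) = (v**2 - 9*v) + v**(3/2) = v**2 + v**(3/2) - 9*v)
(-62*B(C(-1)))*(0 + 6*(-4)) = (-62*((-1)**2 + (-1)**(3/2) - 9*(-1)))*(0 + 6*(-4)) = (-62*(1 - I + 9))*(0 - 24) = -62*(10 - I)*(-24) = (-620 + 62*I)*(-24) = 14880 - 1488*I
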